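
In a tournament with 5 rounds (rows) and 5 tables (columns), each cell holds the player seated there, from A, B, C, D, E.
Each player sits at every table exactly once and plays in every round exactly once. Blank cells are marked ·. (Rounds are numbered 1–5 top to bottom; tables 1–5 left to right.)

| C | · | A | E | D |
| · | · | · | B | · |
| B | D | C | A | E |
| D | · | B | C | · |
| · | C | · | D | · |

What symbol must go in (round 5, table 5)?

B

Round 1, table 2: round 1 has {A, C, D, E} and table 2 has {C, D}, leaving only B.
Round 4, table 5: round 4 has {B, C, D} and table 5 has {D, E}, leaving only A.
Round 5 already has {C, D} and table 5 already has {A, D, E}, so round 5, table 5 must be B.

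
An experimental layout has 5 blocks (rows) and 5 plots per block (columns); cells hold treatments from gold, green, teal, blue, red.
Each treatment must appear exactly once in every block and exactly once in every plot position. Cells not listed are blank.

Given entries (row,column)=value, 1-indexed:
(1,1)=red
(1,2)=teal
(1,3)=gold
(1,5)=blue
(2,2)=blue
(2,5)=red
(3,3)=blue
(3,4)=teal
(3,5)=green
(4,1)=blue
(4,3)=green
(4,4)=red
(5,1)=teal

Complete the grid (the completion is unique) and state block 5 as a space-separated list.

Block 5, plot 3: block 5 has {teal} and plot 3 has {gold, green, blue}, leaving only red.
Block 5, plot 5: block 5 has {teal, red} and plot 5 has {green, blue, red}, leaving only gold.
Block 5, plot 2: block 5 has {gold, teal, red} and plot 2 has {teal, blue}, leaving only green.
Block 5, plot 4: block 5 has {gold, green, teal, red} and plot 4 has {teal, red}, leaving only blue.
So block 5 reads: teal green red blue gold.

teal green red blue gold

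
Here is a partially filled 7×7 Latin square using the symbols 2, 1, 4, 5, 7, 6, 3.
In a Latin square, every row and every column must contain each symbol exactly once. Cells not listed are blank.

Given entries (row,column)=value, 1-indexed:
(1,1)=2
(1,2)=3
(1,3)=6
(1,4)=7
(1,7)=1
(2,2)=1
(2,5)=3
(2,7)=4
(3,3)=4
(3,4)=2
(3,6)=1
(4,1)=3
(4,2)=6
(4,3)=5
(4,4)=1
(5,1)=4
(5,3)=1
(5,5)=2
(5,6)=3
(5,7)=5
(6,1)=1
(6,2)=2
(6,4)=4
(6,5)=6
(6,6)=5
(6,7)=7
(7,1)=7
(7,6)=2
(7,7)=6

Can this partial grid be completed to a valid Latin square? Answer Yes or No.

No

Row 1, column 6: row 1 has {2, 1, 7, 6, 3} and column 6 has {2, 1, 5, 3}, so it must be 4.
Row 1, column 5: row 1 has {2, 1, 4, 7, 6, 3} and column 5 has {2, 6, 3}, so it must be 5.
Row 3, column 5: row 3 has {2, 1, 4} and column 5 has {2, 5, 6, 3}, so it must be 7.
Row 3, column 2: row 3 has {2, 1, 4, 7} and column 2 has {2, 1, 6, 3}, so it must be 5.
Row 3, column 1: row 3 has {2, 1, 4, 5, 7} and column 1 has {2, 1, 4, 7, 3}, so it must be 6.
Row 2, column 1: row 2 has {1, 4, 3} and column 1 has {2, 1, 4, 7, 6, 3}, so it must be 5.
Row 2, column 4: row 2 has {1, 4, 5, 3} and column 4 has {2, 1, 4, 7}, so it must be 6.
Now row 5, column 4: row 5 together with column 4 already contain {2, 1, 4, 5, 7, 6, 3} — every symbol — so nothing can go there. The grid has no valid completion.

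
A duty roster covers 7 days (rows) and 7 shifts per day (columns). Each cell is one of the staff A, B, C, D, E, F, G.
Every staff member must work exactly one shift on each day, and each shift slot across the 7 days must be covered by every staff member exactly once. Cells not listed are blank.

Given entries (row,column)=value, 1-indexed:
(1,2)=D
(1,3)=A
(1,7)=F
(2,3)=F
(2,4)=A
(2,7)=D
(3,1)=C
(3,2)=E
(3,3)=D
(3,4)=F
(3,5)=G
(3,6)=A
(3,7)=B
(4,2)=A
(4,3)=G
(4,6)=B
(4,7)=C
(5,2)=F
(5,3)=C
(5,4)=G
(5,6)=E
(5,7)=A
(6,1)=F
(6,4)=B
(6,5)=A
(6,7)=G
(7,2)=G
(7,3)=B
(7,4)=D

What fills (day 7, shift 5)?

Day 4, shift 4: day 4 has {A, B, C, G} and shift 4 has {A, B, D, F, G}, leaving only E.
Day 1, shift 4: day 1 has {A, D, F} and shift 4 has {A, B, D, E, F, G}, leaving only C.
Day 1, shift 6: day 1 has {A, C, D, F} and shift 6 has {A, B, E}, leaving only G.
Day 2, shift 6: day 2 has {A, D, F} and shift 6 has {A, B, E, G}, leaving only C.
Day 2, shift 2: day 2 has {A, C, D, F} and shift 2 has {A, D, E, F, G}, leaving only B.
Day 2, shift 5: day 2 has {A, B, C, D, F} and shift 5 has {A, G}, leaving only E.
Day 1, shift 5: day 1 has {A, C, D, F, G} and shift 5 has {A, E, G}, leaving only B.
Day 1, shift 1: day 1 has {A, B, C, D, F, G} and shift 1 has {C, F}, leaving only E.
Day 2, shift 1: day 2 has {A, B, C, D, E, F} and shift 1 has {C, E, F}, leaving only G.
Day 4, shift 1: day 4 has {A, B, C, E, G} and shift 1 has {C, E, F, G}, leaving only D.
Day 4, shift 5: day 4 has {A, B, C, D, E, G} and shift 5 has {A, B, E, G}, leaving only F.
Day 7 already has {B, D, G} and shift 5 already has {A, B, E, F, G}, so day 7, shift 5 must be C.

C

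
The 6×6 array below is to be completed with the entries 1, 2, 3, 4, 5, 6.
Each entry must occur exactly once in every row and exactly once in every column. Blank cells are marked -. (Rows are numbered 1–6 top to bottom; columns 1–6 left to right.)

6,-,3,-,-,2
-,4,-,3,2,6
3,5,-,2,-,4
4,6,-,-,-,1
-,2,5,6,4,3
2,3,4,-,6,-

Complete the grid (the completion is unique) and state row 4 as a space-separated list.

4 6 2 5 3 1

Row 4, column 3: row 4 has {1, 4, 6} and column 3 has {3, 4, 5}, leaving only 2.
Row 4, column 4: row 4 has {1, 2, 4, 6} and column 4 has {2, 3, 6}, leaving only 5.
Row 4, column 5: row 4 has {1, 2, 4, 5, 6} and column 5 has {2, 4, 6}, leaving only 3.
So row 4 reads: 4 6 2 5 3 1.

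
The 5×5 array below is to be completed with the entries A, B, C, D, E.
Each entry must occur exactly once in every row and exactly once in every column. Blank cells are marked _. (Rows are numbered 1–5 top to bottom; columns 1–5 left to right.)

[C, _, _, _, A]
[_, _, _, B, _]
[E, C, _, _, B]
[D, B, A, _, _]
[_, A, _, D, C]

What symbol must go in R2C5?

D

Row 1, column 4: row 1 has {A, C} and column 4 has {B, D}, leaving only E.
Row 1, column 2: row 1 has {A, C, E} and column 2 has {A, B, C}, leaving only D.
Row 1, column 3: row 1 has {A, C, D, E} and column 3 has {A}, leaving only B.
Row 2, column 1: row 2 has {B} and column 1 has {C, D, E}, leaving only A.
Row 2, column 2: row 2 has {A, B} and column 2 has {A, B, C, D}, leaving only E.
Row 2 already has {A, B, E} and column 5 already has {A, B, C}, so row 2, column 5 must be D.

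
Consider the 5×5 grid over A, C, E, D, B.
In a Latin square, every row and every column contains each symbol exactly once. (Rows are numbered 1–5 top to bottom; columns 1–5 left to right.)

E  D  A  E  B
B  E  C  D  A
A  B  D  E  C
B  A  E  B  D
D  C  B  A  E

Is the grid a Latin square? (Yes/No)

No

Row 4 contains B twice (at columns 1 and 4); row 1 is also not a permutation.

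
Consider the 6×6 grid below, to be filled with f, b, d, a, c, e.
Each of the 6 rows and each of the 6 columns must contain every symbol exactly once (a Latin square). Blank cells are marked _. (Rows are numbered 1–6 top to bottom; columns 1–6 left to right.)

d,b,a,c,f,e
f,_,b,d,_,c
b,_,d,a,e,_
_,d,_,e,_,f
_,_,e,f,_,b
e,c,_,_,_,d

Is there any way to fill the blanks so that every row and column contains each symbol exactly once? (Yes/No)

No

Row 3, column 6: row 3 together with column 6 already contain {f, b, d, a, c, e} — every symbol — so nothing can go there. The grid has no valid completion.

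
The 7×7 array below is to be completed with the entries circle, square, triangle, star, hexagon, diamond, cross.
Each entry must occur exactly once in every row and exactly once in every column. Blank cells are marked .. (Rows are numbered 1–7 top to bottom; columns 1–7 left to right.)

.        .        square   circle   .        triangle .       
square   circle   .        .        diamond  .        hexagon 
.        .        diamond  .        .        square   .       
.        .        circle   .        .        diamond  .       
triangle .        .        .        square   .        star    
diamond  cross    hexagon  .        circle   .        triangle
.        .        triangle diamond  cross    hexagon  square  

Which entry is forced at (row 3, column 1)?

Row 4, column 7: row 4 has {circle, diamond} and column 7 has {square, triangle, star, hexagon}, leaving only cross.
Row 1, column 7: row 1 has {circle, square, triangle} and column 7 has {square, triangle, star, hexagon, cross}, leaving only diamond.
Row 3, column 7: row 3 has {square, diamond} and column 7 has {square, triangle, star, hexagon, diamond, cross}, leaving only circle.
Row 5, column 3: row 5 has {square, triangle, star} and column 3 has {circle, square, triangle, hexagon, diamond}, leaving only cross.
Row 2, column 3: row 2 has {circle, square, hexagon, diamond} and column 3 has {circle, square, triangle, hexagon, diamond, cross}, leaving only star.
Row 2, column 6: row 2 has {circle, square, star, hexagon, diamond} and column 6 has {square, triangle, hexagon, diamond}, leaving only cross.
Row 2, column 4: row 2 has {circle, square, star, hexagon, diamond, cross} and column 4 has {circle, diamond}, leaving only triangle.
Row 5, column 4: row 5 has {square, triangle, star, cross} and column 4 has {circle, triangle, diamond}, leaving only hexagon.
Row 5, column 2: row 5 has {square, triangle, star, hexagon, cross} and column 2 has {circle, cross}, leaving only diamond.
Row 5, column 6: row 5 has {square, triangle, star, hexagon, diamond, cross} and column 6 has {square, triangle, hexagon, diamond, cross}, leaving only circle.
Row 6, column 6: row 6 has {circle, triangle, hexagon, diamond, cross} and column 6 has {circle, square, triangle, hexagon, diamond, cross}, leaving only star.
Row 6, column 4: row 6 has {circle, triangle, star, hexagon, diamond, cross} and column 4 has {circle, triangle, hexagon, diamond}, leaving only square.
Row 4, column 4: row 4 has {circle, diamond, cross} and column 4 has {circle, square, triangle, hexagon, diamond}, leaving only star.
Row 3, column 4: row 3 has {circle, square, diamond} and column 4 has {circle, square, triangle, star, hexagon, diamond}, leaving only cross.
Row 4, column 1: row 4 has {circle, star, diamond, cross} and column 1 has {square, triangle, diamond}, leaving only hexagon.
Row 3 already has {circle, square, diamond, cross} and column 1 already has {square, triangle, hexagon, diamond}, so row 3, column 1 must be star.

star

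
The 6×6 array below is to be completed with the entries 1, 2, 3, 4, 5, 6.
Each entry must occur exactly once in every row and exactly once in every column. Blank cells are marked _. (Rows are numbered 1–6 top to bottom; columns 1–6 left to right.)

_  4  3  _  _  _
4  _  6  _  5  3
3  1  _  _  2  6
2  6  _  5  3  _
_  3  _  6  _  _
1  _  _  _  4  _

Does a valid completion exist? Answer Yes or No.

Row 2, column 2: row 2 has {3, 4, 5, 6} and column 2 has {1, 3, 4, 6}, so it must be 2.
Row 2, column 4: row 2 has {2, 3, 4, 5, 6} and column 4 has {5, 6}, so it must be 1.
Row 1, column 4: row 1 has {3, 4} and column 4 has {1, 5, 6}, so it must be 2.
Row 3, column 4: row 3 has {1, 2, 3, 6} and column 4 has {1, 2, 5, 6}, so it must be 4.
Row 3, column 3: row 3 has {1, 2, 3, 4, 6} and column 3 has {3, 6}, so it must be 5.
Row 5, column 1: row 5 has {3, 6} and column 1 has {1, 2, 3, 4}, so it must be 5.
Row 1, column 1: row 1 has {2, 3, 4} and column 1 has {1, 2, 3, 4, 5}, so it must be 6.
Row 1, column 5: row 1 has {2, 3, 4, 6} and column 5 has {2, 3, 4, 5}, so it must be 1.
Now row 5, column 5: row 5 together with column 5 already contain {1, 2, 3, 4, 5, 6} — every symbol — so nothing can go there. The grid has no valid completion.

No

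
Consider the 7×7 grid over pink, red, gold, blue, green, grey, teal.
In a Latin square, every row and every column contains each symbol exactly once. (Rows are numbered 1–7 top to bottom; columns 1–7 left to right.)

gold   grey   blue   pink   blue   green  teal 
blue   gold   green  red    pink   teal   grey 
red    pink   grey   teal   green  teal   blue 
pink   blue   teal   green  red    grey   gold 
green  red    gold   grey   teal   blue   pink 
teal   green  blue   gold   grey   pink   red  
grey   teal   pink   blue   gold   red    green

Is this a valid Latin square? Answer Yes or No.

Row 3 contains teal twice (at columns 4 and 6); row 1 is also not a permutation.

No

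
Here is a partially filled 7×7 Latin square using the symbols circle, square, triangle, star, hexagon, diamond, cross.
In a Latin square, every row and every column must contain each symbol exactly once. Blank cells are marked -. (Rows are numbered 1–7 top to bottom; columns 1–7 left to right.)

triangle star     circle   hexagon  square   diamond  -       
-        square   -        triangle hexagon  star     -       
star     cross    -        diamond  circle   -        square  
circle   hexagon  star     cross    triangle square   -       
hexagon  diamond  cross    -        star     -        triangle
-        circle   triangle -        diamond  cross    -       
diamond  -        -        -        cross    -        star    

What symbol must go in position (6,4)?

star

Row 1, column 7: row 1 has {circle, square, triangle, star, hexagon, diamond} and column 7 has {square, triangle, star}, leaving only cross.
Row 2, column 1: row 2 has {square, triangle, star, hexagon} and column 1 has {circle, triangle, star, hexagon, diamond}, leaving only cross.
Row 2, column 3: row 2 has {square, triangle, star, hexagon, cross} and column 3 has {circle, triangle, star, cross}, leaving only diamond.
Row 2, column 7: row 2 has {square, triangle, star, hexagon, diamond, cross} and column 7 has {square, triangle, star, cross}, leaving only circle.
Row 3, column 3: row 3 has {circle, square, star, diamond, cross} and column 3 has {circle, triangle, star, diamond, cross}, leaving only hexagon.
Row 3, column 6: row 3 has {circle, square, star, hexagon, diamond, cross} and column 6 has {square, star, diamond, cross}, leaving only triangle.
Row 4, column 7: row 4 has {circle, square, triangle, star, hexagon, cross} and column 7 has {circle, square, triangle, star, cross}, leaving only diamond.
Row 5, column 6: row 5 has {triangle, star, hexagon, diamond, cross} and column 6 has {square, triangle, star, diamond, cross}, leaving only circle.
Row 5, column 4: row 5 has {circle, triangle, star, hexagon, diamond, cross} and column 4 has {triangle, hexagon, diamond, cross}, leaving only square.
Row 6 already has {circle, triangle, diamond, cross} and column 4 already has {square, triangle, hexagon, diamond, cross}, so row 6, column 4 must be star.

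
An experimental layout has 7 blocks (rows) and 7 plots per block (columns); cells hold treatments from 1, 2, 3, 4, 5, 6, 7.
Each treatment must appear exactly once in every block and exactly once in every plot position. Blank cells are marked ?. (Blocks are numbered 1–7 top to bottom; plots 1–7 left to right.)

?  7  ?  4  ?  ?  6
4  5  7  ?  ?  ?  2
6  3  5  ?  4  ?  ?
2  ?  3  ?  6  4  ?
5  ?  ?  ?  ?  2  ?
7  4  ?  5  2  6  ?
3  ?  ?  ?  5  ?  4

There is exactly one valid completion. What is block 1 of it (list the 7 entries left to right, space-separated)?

1 7 2 4 3 5 6

Block 1, plot 1: block 1 has {4, 6, 7} and plot 1 has {2, 3, 4, 5, 6, 7}, leaving only 1.
Block 1, plot 3: block 1 has {1, 4, 6, 7} and plot 3 has {3, 5, 7}, leaving only 2.
Block 1, plot 5: block 1 has {1, 2, 4, 6, 7} and plot 5 has {2, 4, 5, 6}, leaving only 3.
Block 1, plot 6: block 1 has {1, 2, 3, 4, 6, 7} and plot 6 has {2, 4, 6}, leaving only 5.
So block 1 reads: 1 7 2 4 3 5 6.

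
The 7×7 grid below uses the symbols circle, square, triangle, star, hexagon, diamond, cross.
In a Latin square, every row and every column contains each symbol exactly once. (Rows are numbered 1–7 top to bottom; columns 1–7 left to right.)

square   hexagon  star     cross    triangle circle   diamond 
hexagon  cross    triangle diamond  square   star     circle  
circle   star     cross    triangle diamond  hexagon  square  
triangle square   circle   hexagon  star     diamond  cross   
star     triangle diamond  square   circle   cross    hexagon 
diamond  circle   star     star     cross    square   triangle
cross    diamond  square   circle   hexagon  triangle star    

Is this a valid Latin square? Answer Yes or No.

No

Column 3 contains star twice (at rows 1 and 6), so it is not a permutation.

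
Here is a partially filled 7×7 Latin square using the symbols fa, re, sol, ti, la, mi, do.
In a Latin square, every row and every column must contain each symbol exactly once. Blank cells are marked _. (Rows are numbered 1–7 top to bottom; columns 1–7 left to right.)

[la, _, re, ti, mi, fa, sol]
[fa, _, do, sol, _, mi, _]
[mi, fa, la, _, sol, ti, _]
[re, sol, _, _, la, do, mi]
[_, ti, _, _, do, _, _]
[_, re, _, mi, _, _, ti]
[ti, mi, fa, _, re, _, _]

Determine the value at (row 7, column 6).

sol

Row 1, column 2: row 1 has {fa, re, sol, ti, la, mi} and column 2 has {fa, re, sol, ti, mi}, leaving only do.
Row 2, column 2: row 2 has {fa, sol, mi, do} and column 2 has {fa, re, sol, ti, mi, do}, leaving only la.
Row 2, column 5: row 2 has {fa, sol, la, mi, do} and column 5 has {re, sol, la, mi, do}, leaving only ti.
Row 2, column 7: row 2 has {fa, sol, ti, la, mi, do} and column 7 has {sol, ti, mi}, leaving only re.
Row 3, column 7: row 3 has {fa, sol, ti, la, mi} and column 7 has {re, sol, ti, mi}, leaving only do.
Row 3, column 4: row 3 has {fa, sol, ti, la, mi, do} and column 4 has {sol, ti, mi}, leaving only re.
Row 4, column 3: row 4 has {re, sol, la, mi, do} and column 3 has {fa, re, la, do}, leaving only ti.
Row 4, column 4: row 4 has {re, sol, ti, la, mi, do} and column 4 has {re, sol, ti, mi}, leaving only fa.
Row 5, column 1: row 5 has {ti, do} and column 1 has {fa, re, ti, la, mi}, leaving only sol.
Row 5, column 3: row 5 has {sol, ti, do} and column 3 has {fa, re, ti, la, do}, leaving only mi.
Row 5, column 4: row 5 has {sol, ti, mi, do} and column 4 has {fa, re, sol, ti, mi}, leaving only la.
Row 5, column 6: row 5 has {sol, ti, la, mi, do} and column 6 has {fa, ti, mi, do}, leaving only re.
Row 5, column 7: row 5 has {re, sol, ti, la, mi, do} and column 7 has {re, sol, ti, mi, do}, leaving only fa.
Row 6, column 1: row 6 has {re, ti, mi} and column 1 has {fa, re, sol, ti, la, mi}, leaving only do.
Row 6, column 3: row 6 has {re, ti, mi, do} and column 3 has {fa, re, ti, la, mi, do}, leaving only sol.
Row 6, column 5: row 6 has {re, sol, ti, mi, do} and column 5 has {re, sol, ti, la, mi, do}, leaving only fa.
Row 6, column 6: row 6 has {fa, re, sol, ti, mi, do} and column 6 has {fa, re, ti, mi, do}, leaving only la.
Row 7 already has {fa, re, ti, mi} and column 6 already has {fa, re, ti, la, mi, do}, so row 7, column 6 must be sol.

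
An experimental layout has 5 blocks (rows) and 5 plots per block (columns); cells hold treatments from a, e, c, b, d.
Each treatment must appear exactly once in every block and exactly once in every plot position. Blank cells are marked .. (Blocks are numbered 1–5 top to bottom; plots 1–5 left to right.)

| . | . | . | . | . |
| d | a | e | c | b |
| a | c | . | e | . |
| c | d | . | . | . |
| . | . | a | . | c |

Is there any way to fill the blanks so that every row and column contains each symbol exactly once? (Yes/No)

Block 3, plot 5: block 3 has {a, e, c} and plot 5 has {c, b}, so it must be d.
Block 3, plot 3: block 3 has {a, e, c, d} and plot 3 has {a, e}, so it must be b.
Now block 4, plot 3: block 4 together with plot 3 already contain {a, e, c, b, d} — every symbol — so nothing can go there. The grid has no valid completion.

No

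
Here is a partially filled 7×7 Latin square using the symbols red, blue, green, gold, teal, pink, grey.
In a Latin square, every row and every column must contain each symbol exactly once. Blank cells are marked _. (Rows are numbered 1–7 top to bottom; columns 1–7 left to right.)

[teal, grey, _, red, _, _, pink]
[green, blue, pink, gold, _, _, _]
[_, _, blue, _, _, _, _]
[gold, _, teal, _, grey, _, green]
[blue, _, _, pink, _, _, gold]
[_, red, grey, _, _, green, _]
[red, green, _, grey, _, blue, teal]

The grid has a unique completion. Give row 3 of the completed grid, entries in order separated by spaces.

grey gold blue green teal pink red

Row 1, column 6: row 1 has {red, teal, pink, grey} and column 6 has {blue, green}, leaving only gold.
Row 1, column 3: row 1 has {red, gold, teal, pink, grey} and column 3 has {blue, teal, pink, grey}, leaving only green.
Row 1, column 5: row 1 has {red, green, gold, teal, pink, grey} and column 5 has {grey}, leaving only blue.
Row 4, column 2: row 4 has {green, gold, teal, grey} and column 2 has {red, blue, green, grey}, leaving only pink.
Row 4, column 4: row 4 has {green, gold, teal, pink, grey} and column 4 has {red, gold, pink, grey}, leaving only blue.
Row 4, column 6: row 4 has {blue, green, gold, teal, pink, grey} and column 6 has {blue, green, gold}, leaving only red.
Row 5, column 2: row 5 has {blue, gold, pink} and column 2 has {red, blue, green, pink, grey}, leaving only teal.
Row 3, column 2: row 3 has {blue} and column 2 has {red, blue, green, teal, pink, grey}, leaving only gold.
Row 5, column 3: row 5 has {blue, gold, teal, pink} and column 3 has {blue, green, teal, pink, grey}, leaving only red.
Row 5, column 5: row 5 has {red, blue, gold, teal, pink} and column 5 has {blue, grey}, leaving only green.
Row 5, column 6: row 5 has {red, blue, green, gold, teal, pink} and column 6 has {red, blue, green, gold}, leaving only grey.
Row 2, column 6: row 2 has {blue, green, gold, pink} and column 6 has {red, blue, green, gold, grey}, leaving only teal.
Row 3, column 6: row 3 has {blue, gold} and column 6 has {red, blue, green, gold, teal, grey}, leaving only pink.
Row 3, column 1: row 3 has {blue, gold, pink} and column 1 has {red, blue, green, gold, teal}, leaving only grey.
Row 3, column 7: row 3 has {blue, gold, pink, grey} and column 7 has {green, gold, teal, pink}, leaving only red.
Row 3, column 5: row 3 has {red, blue, gold, pink, grey} and column 5 has {blue, green, grey}, leaving only teal.
Row 3, column 4: row 3 has {red, blue, gold, teal, pink, grey} and column 4 has {red, blue, gold, pink, grey}, leaving only green.
So row 3 reads: grey gold blue green teal pink red.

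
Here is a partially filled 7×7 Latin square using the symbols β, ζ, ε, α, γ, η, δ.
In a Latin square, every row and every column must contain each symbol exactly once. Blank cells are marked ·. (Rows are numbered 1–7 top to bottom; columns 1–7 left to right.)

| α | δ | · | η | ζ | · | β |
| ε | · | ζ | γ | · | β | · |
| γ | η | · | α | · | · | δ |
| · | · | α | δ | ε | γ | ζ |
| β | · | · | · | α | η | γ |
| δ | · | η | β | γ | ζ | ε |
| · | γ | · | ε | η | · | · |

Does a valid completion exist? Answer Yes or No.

Row 1, column 6: row 1 has {β, ζ, α, η, δ} and column 6 has {β, ζ, γ, η}, so it must be ε.
Now row 3, column 6: row 3 together with column 6 already contain {β, ζ, ε, α, γ, η, δ} — every symbol — so nothing can go there. The grid has no valid completion.

No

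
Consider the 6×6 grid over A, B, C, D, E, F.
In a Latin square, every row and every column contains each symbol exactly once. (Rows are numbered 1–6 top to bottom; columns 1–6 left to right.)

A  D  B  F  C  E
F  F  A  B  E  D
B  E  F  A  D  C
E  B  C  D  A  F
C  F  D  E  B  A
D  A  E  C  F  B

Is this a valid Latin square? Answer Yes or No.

No

Column 2 contains F twice (at rows 2 and 5), so it is not a permutation.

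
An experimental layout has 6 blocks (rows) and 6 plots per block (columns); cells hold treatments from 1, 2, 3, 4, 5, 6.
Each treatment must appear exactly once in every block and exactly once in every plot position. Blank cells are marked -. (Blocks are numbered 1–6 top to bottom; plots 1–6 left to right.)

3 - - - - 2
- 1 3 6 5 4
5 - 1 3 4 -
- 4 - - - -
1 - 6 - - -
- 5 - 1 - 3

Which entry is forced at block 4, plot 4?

Block 1, plot 2: block 1 has {2, 3} and plot 2 has {1, 4, 5}, leaving only 6.
Block 1, plot 5: block 1 has {2, 3, 6} and plot 5 has {4, 5}, leaving only 1.
Block 2, plot 1: block 2 has {1, 3, 4, 5, 6} and plot 1 has {1, 3, 5}, leaving only 2.
Block 3, plot 2: block 3 has {1, 3, 4, 5} and plot 2 has {1, 4, 5, 6}, leaving only 2.
Block 3, plot 6: block 3 has {1, 2, 3, 4, 5} and plot 6 has {2, 3, 4}, leaving only 6.
Block 4, plot 1: block 4 has {4} and plot 1 has {1, 2, 3, 5}, leaving only 6.
Block 5, plot 2: block 5 has {1, 6} and plot 2 has {1, 2, 4, 5, 6}, leaving only 3.
Block 5, plot 5: block 5 has {1, 3, 6} and plot 5 has {1, 4, 5}, leaving only 2.
Block 4, plot 5: block 4 has {4, 6} and plot 5 has {1, 2, 4, 5}, leaving only 3.
Block 5, plot 6: block 5 has {1, 2, 3, 6} and plot 6 has {2, 3, 4, 6}, leaving only 5.
Block 4, plot 6: block 4 has {3, 4, 6} and plot 6 has {2, 3, 4, 5, 6}, leaving only 1.
Block 5, plot 4: block 5 has {1, 2, 3, 5, 6} and plot 4 has {1, 3, 6}, leaving only 4.
Block 1, plot 4: block 1 has {1, 2, 3, 6} and plot 4 has {1, 3, 4, 6}, leaving only 5.
Block 4 already has {1, 3, 4, 6} and plot 4 already has {1, 3, 4, 5, 6}, so block 4, plot 4 must be 2.

2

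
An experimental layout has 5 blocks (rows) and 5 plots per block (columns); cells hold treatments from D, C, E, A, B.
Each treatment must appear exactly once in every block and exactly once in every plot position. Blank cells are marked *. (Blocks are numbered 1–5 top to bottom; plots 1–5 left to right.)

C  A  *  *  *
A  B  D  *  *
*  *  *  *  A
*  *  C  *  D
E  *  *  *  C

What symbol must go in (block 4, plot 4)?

A

Block 2, plot 5: block 2 has {D, A, B} and plot 5 has {D, C, A}, leaving only E.
Block 1, plot 5: block 1 has {C, A} and plot 5 has {D, C, E, A}, leaving only B.
Block 1, plot 3: block 1 has {C, A, B} and plot 3 has {D, C}, leaving only E.
Block 1, plot 4: block 1 has {C, E, A, B} and plot 4 has {}, leaving only D.
Block 2, plot 4: block 2 has {D, E, A, B} and plot 4 has {D}, leaving only C.
Block 3, plot 3: block 3 has {A} and plot 3 has {D, C, E}, leaving only B.
Block 3, plot 1: block 3 has {A, B} and plot 1 has {C, E, A}, leaving only D.
Block 3, plot 4: block 3 has {D, A, B} and plot 4 has {D, C}, leaving only E.
Block 3, plot 2: block 3 has {D, E, A, B} and plot 2 has {A, B}, leaving only C.
Block 4, plot 1: block 4 has {D, C} and plot 1 has {D, C, E, A}, leaving only B.
Block 4 already has {D, C, B} and plot 4 already has {D, C, E}, so block 4, plot 4 must be A.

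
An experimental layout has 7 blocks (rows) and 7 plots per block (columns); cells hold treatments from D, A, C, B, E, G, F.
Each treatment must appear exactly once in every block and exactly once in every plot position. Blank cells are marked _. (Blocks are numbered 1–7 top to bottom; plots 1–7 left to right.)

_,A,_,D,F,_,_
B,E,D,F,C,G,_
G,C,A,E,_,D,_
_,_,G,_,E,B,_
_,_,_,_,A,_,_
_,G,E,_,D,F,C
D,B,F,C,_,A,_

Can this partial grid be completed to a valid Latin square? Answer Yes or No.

Yes

No block or plot among the givens repeats a symbol, and propagating forced cells runs into no contradiction.
One valid completion exists (for instance, E A B D F C G / B E D F C G A / G C A E B D F / C F G A E B D / F D C G A E B / A G E B D F C / D B F C G A E).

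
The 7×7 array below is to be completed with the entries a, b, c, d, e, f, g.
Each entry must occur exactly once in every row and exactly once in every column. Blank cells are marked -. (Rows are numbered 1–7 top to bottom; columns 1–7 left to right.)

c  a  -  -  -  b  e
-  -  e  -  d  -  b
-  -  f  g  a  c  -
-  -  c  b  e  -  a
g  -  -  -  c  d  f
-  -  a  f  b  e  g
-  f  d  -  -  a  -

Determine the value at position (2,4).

Row 1, column 3: row 1 has {a, b, c, e} and column 3 has {a, c, d, e, f}, leaving only g.
Row 1, column 4: row 1 has {a, b, c, e, g} and column 4 has {b, f, g}, leaving only d.
Row 1, column 5: row 1 has {a, b, c, d, e, g} and column 5 has {a, b, c, d, e}, leaving only f.
Row 3, column 7: row 3 has {a, c, f, g} and column 7 has {a, b, e, f, g}, leaving only d.
Row 5, column 3: row 5 has {c, d, f, g} and column 3 has {a, c, d, e, f, g}, leaving only b.
Row 5, column 2: row 5 has {b, c, d, f, g} and column 2 has {a, f}, leaving only e.
Row 3, column 2: row 3 has {a, c, d, f, g} and column 2 has {a, e, f}, leaving only b.
Row 3, column 1: row 3 has {a, b, c, d, f, g} and column 1 has {c, g}, leaving only e.
Row 5, column 4: row 5 has {b, c, d, e, f, g} and column 4 has {b, d, f, g}, leaving only a.
Row 2 already has {b, d, e} and column 4 already has {a, b, d, f, g}, so row 2, column 4 must be c.

c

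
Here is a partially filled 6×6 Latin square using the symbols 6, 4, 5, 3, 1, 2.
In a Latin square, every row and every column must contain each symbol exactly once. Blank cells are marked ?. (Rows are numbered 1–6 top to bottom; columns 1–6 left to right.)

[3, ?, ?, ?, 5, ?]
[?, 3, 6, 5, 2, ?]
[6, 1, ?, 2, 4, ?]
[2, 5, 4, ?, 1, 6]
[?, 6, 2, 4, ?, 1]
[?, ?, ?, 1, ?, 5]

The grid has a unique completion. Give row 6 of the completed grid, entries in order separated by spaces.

4 2 3 1 6 5

Row 6, column 1: row 6 has {5, 1} and column 1 has {6, 3, 2}, leaving only 4.
Row 6, column 2: row 6 has {4, 5, 1} and column 2 has {6, 5, 3, 1}, leaving only 2.
Row 6, column 3: row 6 has {4, 5, 1, 2} and column 3 has {6, 4, 2}, leaving only 3.
Row 6, column 5: row 6 has {4, 5, 3, 1, 2} and column 5 has {4, 5, 1, 2}, leaving only 6.
So row 6 reads: 4 2 3 1 6 5.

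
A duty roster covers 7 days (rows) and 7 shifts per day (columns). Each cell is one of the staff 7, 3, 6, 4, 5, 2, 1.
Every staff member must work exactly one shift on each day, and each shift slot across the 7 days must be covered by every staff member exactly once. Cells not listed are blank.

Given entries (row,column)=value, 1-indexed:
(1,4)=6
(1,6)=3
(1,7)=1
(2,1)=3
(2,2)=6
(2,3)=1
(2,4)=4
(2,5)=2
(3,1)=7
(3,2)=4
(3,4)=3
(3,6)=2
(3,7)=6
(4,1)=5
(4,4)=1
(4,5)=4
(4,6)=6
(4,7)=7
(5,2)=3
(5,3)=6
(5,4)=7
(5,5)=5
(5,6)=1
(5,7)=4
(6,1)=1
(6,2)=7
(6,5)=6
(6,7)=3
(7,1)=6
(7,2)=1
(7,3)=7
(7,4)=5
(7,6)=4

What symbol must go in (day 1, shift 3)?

Day 1, shift 5: day 1 has {3, 6, 1} and shift 5 has {6, 4, 5, 2}, leaving only 7.
Day 2, shift 7: day 2 has {3, 6, 4, 2, 1} and shift 7 has {7, 3, 6, 4, 1}, leaving only 5.
Day 2, shift 6: day 2 has {3, 6, 4, 5, 2, 1} and shift 6 has {3, 6, 4, 2, 1}, leaving only 7.
Day 3, shift 3: day 3 has {7, 3, 6, 4, 2} and shift 3 has {7, 6, 1}, leaving only 5.
Day 3, shift 5: day 3 has {7, 3, 6, 4, 5, 2} and shift 5 has {7, 6, 4, 5, 2}, leaving only 1.
Day 4, shift 2: day 4 has {7, 6, 4, 5, 1} and shift 2 has {7, 3, 6, 4, 1}, leaving only 2.
Day 1, shift 2: day 1 has {7, 3, 6, 1} and shift 2 has {7, 3, 6, 4, 2, 1}, leaving only 5.
Day 4, shift 3: day 4 has {7, 6, 4, 5, 2, 1} and shift 3 has {7, 6, 5, 1}, leaving only 3.
Day 5, shift 1: day 5 has {7, 3, 6, 4, 5, 1} and shift 1 has {7, 3, 6, 5, 1}, leaving only 2.
Day 1, shift 1: day 1 has {7, 3, 6, 5, 1} and shift 1 has {7, 3, 6, 5, 2, 1}, leaving only 4.
Day 1 already has {7, 3, 6, 4, 5, 1} and shift 3 already has {7, 3, 6, 5, 1}, so day 1, shift 3 must be 2.

2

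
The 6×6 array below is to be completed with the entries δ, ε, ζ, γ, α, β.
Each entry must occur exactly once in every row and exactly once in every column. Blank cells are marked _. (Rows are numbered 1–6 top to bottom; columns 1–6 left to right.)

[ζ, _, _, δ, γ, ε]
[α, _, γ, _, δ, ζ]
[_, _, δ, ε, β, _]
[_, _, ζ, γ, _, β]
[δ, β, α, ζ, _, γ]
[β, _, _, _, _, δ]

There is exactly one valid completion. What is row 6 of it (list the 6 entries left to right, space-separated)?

Row 6, column 3: row 6 has {δ, β} and column 3 has {δ, ζ, γ, α}, leaving only ε.
Row 6, column 4: row 6 has {δ, ε, β} and column 4 has {δ, ε, ζ, γ}, leaving only α.
Row 6, column 5: row 6 has {δ, ε, α, β} and column 5 has {δ, γ, β}, leaving only ζ.
Row 6, column 2: row 6 has {δ, ε, ζ, α, β} and column 2 has {β}, leaving only γ.
So row 6 reads: β γ ε α ζ δ.

β γ ε α ζ δ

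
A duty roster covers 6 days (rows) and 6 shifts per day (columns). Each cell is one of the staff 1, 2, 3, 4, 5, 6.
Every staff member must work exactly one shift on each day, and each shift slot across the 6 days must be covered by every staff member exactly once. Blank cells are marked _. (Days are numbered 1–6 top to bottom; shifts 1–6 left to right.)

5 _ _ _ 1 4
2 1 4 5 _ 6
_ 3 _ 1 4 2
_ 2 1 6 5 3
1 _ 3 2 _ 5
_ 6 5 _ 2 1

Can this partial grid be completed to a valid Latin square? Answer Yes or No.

Day 1, shift 2: day 1 together with shift 2 already contain {1, 2, 3, 4, 5, 6} — every symbol — so nothing can go there. The grid has no valid completion.

No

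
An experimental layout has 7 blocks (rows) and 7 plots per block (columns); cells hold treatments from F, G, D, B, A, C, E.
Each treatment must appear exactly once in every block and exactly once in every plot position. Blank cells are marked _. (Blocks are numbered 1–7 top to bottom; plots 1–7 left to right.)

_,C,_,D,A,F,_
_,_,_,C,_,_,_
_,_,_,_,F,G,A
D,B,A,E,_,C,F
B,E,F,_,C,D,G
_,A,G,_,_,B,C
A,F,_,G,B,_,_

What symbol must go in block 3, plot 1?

Block 3, plot 2: block 3 has {F, G, A} and plot 2 has {F, B, A, C, E}, leaving only D.
Block 2, plot 2: block 2 has {C} and plot 2 has {F, D, B, A, C, E}, leaving only G.
Block 3, plot 4: block 3 has {F, G, D, A} and plot 4 has {G, D, C, E}, leaving only B.
Block 4, plot 5: block 4 has {F, D, B, A, C, E} and plot 5 has {F, B, A, C}, leaving only G.
Block 5, plot 4: block 5 has {F, G, D, B, C, E} and plot 4 has {G, D, B, C, E}, leaving only A.
Block 6, plot 4: block 6 has {G, B, A, C} and plot 4 has {G, D, B, A, C, E}, leaving only F.
Block 6, plot 1: block 6 has {F, G, B, A, C} and plot 1 has {D, B, A}, leaving only E.
Block 3 already has {F, G, D, B, A} and plot 1 already has {D, B, A, E}, so block 3, plot 1 must be C.

C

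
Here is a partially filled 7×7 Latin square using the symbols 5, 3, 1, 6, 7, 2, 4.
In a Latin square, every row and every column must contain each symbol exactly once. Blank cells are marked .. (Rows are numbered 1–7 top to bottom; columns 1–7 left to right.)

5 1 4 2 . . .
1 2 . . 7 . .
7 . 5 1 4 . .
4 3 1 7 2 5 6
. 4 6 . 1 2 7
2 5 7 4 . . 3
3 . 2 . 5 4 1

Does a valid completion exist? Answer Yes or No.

No

Row 1, column 7: row 1 together with column 7 already contain {5, 3, 1, 6, 7, 2, 4} — every symbol — so nothing can go there. The grid has no valid completion.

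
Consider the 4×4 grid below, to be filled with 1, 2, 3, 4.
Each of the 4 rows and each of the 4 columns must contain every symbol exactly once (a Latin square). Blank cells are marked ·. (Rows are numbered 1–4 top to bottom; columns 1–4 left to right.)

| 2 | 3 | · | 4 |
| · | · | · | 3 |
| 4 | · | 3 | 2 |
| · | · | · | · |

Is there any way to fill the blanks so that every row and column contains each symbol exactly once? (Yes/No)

No row or column among the givens repeats a symbol, and propagating forced cells runs into no contradiction.
One valid completion exists (for instance, 2 3 1 4 / 1 4 2 3 / 4 1 3 2 / 3 2 4 1).

Yes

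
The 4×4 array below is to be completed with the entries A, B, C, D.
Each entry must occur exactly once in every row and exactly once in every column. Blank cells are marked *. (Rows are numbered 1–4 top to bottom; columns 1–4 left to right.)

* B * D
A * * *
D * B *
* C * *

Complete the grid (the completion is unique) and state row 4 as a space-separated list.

B C D A

Row 4, column 1: row 4 has {C} and column 1 has {A, D}, leaving only B.
Row 4, column 4: row 4 has {B, C} and column 4 has {D}, leaving only A.
Row 4, column 3: row 4 has {A, B, C} and column 3 has {B}, leaving only D.
So row 4 reads: B C D A.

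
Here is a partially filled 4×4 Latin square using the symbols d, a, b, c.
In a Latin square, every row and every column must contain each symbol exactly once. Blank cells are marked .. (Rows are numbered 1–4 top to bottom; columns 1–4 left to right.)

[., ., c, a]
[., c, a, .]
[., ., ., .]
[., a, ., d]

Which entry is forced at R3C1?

Row 2, column 4: row 2 has {a, c} and column 4 has {d, a}, leaving only b.
Row 2, column 1: row 2 has {a, b, c} and column 1 has {}, leaving only d.
Row 1, column 1: row 1 has {a, c} and column 1 has {d}, leaving only b.
Row 1, column 2: row 1 has {a, b, c} and column 2 has {a, c}, leaving only d.
Row 3, column 2: row 3 has {} and column 2 has {d, a, c}, leaving only b.
Row 3, column 3: row 3 has {b} and column 3 has {a, c}, leaving only d.
Row 3, column 4: row 3 has {d, b} and column 4 has {d, a, b}, leaving only c.
Row 3 already has {d, b, c} and column 1 already has {d, b}, so row 3, column 1 must be a.

a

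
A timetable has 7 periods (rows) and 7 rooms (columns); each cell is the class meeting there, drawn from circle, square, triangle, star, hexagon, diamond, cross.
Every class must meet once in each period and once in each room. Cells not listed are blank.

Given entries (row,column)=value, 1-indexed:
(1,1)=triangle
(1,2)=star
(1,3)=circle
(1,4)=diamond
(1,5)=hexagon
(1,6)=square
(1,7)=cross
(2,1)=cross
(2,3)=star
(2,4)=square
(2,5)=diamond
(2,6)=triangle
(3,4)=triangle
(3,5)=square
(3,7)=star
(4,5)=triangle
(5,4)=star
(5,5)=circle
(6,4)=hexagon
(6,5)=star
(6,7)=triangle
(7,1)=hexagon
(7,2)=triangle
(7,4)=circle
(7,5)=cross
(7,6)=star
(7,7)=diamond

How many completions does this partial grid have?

14

Period 2, room 2: eliminating its period and room leaves {circle, hexagon}.
Period 2, room 7: eliminating its period and room leaves {circle, hexagon}.
Period 3, room 1: eliminating its period and room leaves {circle, diamond}.
Period 3, room 2: eliminating its period and room leaves {circle, hexagon, diamond, cross}.
Period 3, room 3: eliminating its period and room leaves {hexagon, diamond, cross}.
Period 3, room 6: eliminating its period and room leaves {circle, hexagon, diamond, cross}.
Period 4, room 1: eliminating its period and room leaves {circle, square, star, diamond}.
Period 4, room 2: eliminating its period and room leaves {circle, square, hexagon, diamond, cross}.
Period 4, room 3: eliminating its period and room leaves {square, hexagon, diamond, cross}.
Period 4, room 4: eliminating its period and room leaves {cross}.
Period 4, room 6: eliminating its period and room leaves {circle, hexagon, diamond, cross}.
Period 4, room 7: eliminating its period and room leaves {circle, square, hexagon}.
Period 5, room 1: eliminating its period and room leaves {square, diamond}.
Period 5, room 2: eliminating its period and room leaves {square, hexagon, diamond, cross}.
Period 5, room 3: eliminating its period and room leaves {square, triangle, hexagon, diamond, cross}.
Period 5, room 6: eliminating its period and room leaves {hexagon, diamond, cross}.
Period 5, room 7: eliminating its period and room leaves {square, hexagon}.
Period 6, room 1: eliminating its period and room leaves {circle, square, diamond}.
Period 6, room 2: eliminating its period and room leaves {circle, square, diamond, cross}.
Period 6, room 3: eliminating its period and room leaves {square, diamond, cross}.
Period 6, room 6: eliminating its period and room leaves {circle, diamond, cross}.
Period 7, room 3: eliminating its period and room leaves {square}.
Enumerating the assignments across these blanks that avoid any period or room repeat gives 14 completions.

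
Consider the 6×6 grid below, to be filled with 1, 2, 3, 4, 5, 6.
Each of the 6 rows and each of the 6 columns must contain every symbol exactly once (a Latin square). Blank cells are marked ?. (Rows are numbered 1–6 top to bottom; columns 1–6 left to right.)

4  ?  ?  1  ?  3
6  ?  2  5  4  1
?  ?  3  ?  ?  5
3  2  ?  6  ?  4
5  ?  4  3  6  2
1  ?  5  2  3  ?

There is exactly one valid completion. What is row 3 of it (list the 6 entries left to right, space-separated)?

Row 3, column 1: row 3 has {3, 5} and column 1 has {1, 3, 4, 5, 6}, leaving only 2.
Row 3, column 4: row 3 has {2, 3, 5} and column 4 has {1, 2, 3, 5, 6}, leaving only 4.
Row 3, column 5: row 3 has {2, 3, 4, 5} and column 5 has {3, 4, 6}, leaving only 1.
Row 3, column 2: row 3 has {1, 2, 3, 4, 5} and column 2 has {2}, leaving only 6.
So row 3 reads: 2 6 3 4 1 5.

2 6 3 4 1 5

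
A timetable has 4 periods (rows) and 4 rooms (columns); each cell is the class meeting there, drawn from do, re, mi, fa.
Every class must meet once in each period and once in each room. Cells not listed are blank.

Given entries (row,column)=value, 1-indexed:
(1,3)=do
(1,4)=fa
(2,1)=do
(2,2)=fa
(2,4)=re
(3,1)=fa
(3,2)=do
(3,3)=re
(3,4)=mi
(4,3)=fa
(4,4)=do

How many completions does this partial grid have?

Period 1, room 1: eliminating its period and room leaves {re, mi}.
Period 1, room 2: eliminating its period and room leaves {re, mi}.
Period 2, room 3: eliminating its period and room leaves {mi}.
Period 4, room 1: eliminating its period and room leaves {re, mi}.
Period 4, room 2: eliminating its period and room leaves {re, mi}.
Enumerating the assignments across these blanks that avoid any period or room repeat gives 2 completions.

2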